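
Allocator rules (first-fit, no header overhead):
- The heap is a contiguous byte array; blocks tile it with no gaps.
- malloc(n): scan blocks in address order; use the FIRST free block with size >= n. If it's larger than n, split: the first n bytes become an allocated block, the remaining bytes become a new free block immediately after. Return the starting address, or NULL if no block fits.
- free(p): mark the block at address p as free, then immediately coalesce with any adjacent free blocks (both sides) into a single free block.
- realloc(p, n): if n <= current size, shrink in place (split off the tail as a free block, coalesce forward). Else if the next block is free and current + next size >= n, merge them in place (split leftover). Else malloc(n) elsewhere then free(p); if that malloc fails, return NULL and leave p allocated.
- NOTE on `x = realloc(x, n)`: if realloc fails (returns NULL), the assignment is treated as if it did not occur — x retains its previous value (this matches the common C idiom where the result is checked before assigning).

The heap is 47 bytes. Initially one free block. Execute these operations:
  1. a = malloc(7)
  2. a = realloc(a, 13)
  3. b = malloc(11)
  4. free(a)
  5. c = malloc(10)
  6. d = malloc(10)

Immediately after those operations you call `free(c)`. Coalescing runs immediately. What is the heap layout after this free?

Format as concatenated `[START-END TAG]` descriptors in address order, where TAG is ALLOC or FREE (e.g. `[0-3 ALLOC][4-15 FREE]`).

Answer: [0-12 FREE][13-23 ALLOC][24-33 ALLOC][34-46 FREE]

Derivation:
Op 1: a = malloc(7) -> a = 0; heap: [0-6 ALLOC][7-46 FREE]
Op 2: a = realloc(a, 13) -> a = 0; heap: [0-12 ALLOC][13-46 FREE]
Op 3: b = malloc(11) -> b = 13; heap: [0-12 ALLOC][13-23 ALLOC][24-46 FREE]
Op 4: free(a) -> (freed a); heap: [0-12 FREE][13-23 ALLOC][24-46 FREE]
Op 5: c = malloc(10) -> c = 0; heap: [0-9 ALLOC][10-12 FREE][13-23 ALLOC][24-46 FREE]
Op 6: d = malloc(10) -> d = 24; heap: [0-9 ALLOC][10-12 FREE][13-23 ALLOC][24-33 ALLOC][34-46 FREE]
free(c): c = 0 -> block [0-9 ALLOC]; mark free, coalesce with adjacent free neighbors -> [0-12 FREE][13-23 ALLOC][24-33 ALLOC][34-46 FREE]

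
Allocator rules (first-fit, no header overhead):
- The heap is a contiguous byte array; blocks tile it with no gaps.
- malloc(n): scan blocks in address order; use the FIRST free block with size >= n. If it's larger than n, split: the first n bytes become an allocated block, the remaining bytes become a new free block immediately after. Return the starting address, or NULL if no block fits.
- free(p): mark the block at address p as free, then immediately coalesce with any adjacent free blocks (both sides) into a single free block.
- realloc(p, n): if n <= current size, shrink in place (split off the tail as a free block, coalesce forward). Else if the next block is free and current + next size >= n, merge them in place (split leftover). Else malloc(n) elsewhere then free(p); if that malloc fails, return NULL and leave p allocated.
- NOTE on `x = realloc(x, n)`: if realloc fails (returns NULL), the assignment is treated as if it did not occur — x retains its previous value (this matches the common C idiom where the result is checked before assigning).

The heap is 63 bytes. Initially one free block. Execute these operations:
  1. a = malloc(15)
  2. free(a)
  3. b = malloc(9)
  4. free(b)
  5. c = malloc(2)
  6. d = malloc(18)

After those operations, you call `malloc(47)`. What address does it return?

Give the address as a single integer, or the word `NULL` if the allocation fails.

Answer: NULL

Derivation:
Op 1: a = malloc(15) -> a = 0; heap: [0-14 ALLOC][15-62 FREE]
Op 2: free(a) -> (freed a); heap: [0-62 FREE]
Op 3: b = malloc(9) -> b = 0; heap: [0-8 ALLOC][9-62 FREE]
Op 4: free(b) -> (freed b); heap: [0-62 FREE]
Op 5: c = malloc(2) -> c = 0; heap: [0-1 ALLOC][2-62 FREE]
Op 6: d = malloc(18) -> d = 2; heap: [0-1 ALLOC][2-19 ALLOC][20-62 FREE]
malloc(47): first-fit scan over [0-1 ALLOC][2-19 ALLOC][20-62 FREE] -> NULL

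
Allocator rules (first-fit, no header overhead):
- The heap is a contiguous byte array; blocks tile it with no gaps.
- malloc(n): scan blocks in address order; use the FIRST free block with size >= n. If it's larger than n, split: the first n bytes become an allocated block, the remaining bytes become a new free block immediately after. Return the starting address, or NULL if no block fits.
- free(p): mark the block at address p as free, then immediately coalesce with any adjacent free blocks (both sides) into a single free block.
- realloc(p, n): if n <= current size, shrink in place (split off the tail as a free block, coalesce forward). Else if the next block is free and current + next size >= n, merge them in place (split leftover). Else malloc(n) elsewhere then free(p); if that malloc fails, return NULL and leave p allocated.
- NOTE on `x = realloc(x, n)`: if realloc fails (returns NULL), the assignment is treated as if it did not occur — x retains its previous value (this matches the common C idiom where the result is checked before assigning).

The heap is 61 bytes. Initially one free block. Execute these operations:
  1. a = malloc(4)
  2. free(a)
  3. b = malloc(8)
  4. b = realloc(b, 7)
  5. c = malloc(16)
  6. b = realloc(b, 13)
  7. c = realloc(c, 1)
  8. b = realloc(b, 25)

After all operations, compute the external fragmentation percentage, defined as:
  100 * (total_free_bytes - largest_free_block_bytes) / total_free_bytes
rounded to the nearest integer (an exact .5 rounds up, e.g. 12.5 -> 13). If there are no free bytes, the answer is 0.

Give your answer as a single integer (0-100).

Answer: 57

Derivation:
Op 1: a = malloc(4) -> a = 0; heap: [0-3 ALLOC][4-60 FREE]
Op 2: free(a) -> (freed a); heap: [0-60 FREE]
Op 3: b = malloc(8) -> b = 0; heap: [0-7 ALLOC][8-60 FREE]
Op 4: b = realloc(b, 7) -> b = 0; heap: [0-6 ALLOC][7-60 FREE]
Op 5: c = malloc(16) -> c = 7; heap: [0-6 ALLOC][7-22 ALLOC][23-60 FREE]
Op 6: b = realloc(b, 13) -> b = 23; heap: [0-6 FREE][7-22 ALLOC][23-35 ALLOC][36-60 FREE]
Op 7: c = realloc(c, 1) -> c = 7; heap: [0-6 FREE][7-7 ALLOC][8-22 FREE][23-35 ALLOC][36-60 FREE]
Op 8: b = realloc(b, 25) -> b = 23; heap: [0-6 FREE][7-7 ALLOC][8-22 FREE][23-47 ALLOC][48-60 FREE]
Free blocks: [7 15 13] total_free=35 largest=15 -> 100*(35-15)/35 = 2000/35 ≈ 57.143 -> rounds to 57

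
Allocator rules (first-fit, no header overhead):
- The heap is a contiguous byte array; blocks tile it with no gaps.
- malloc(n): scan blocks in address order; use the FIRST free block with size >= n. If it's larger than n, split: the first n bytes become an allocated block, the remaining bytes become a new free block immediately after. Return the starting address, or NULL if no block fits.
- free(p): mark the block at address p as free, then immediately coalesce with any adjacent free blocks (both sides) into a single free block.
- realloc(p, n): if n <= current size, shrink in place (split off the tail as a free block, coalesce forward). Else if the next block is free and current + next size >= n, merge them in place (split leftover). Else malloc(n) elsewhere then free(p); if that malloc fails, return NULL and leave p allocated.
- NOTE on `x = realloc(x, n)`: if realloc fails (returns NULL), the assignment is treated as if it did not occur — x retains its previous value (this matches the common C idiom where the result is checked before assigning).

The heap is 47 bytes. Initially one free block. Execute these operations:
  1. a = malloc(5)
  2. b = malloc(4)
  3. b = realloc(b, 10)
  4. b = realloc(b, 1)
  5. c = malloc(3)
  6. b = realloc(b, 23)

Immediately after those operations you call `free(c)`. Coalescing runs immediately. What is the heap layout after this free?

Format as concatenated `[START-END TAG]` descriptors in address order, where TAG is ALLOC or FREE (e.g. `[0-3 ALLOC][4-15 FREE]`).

Answer: [0-4 ALLOC][5-8 FREE][9-31 ALLOC][32-46 FREE]

Derivation:
Op 1: a = malloc(5) -> a = 0; heap: [0-4 ALLOC][5-46 FREE]
Op 2: b = malloc(4) -> b = 5; heap: [0-4 ALLOC][5-8 ALLOC][9-46 FREE]
Op 3: b = realloc(b, 10) -> b = 5; heap: [0-4 ALLOC][5-14 ALLOC][15-46 FREE]
Op 4: b = realloc(b, 1) -> b = 5; heap: [0-4 ALLOC][5-5 ALLOC][6-46 FREE]
Op 5: c = malloc(3) -> c = 6; heap: [0-4 ALLOC][5-5 ALLOC][6-8 ALLOC][9-46 FREE]
Op 6: b = realloc(b, 23) -> b = 9; heap: [0-4 ALLOC][5-5 FREE][6-8 ALLOC][9-31 ALLOC][32-46 FREE]
free(c): c = 6 -> block [6-8 ALLOC]; mark free, coalesce with adjacent free neighbors -> [0-4 ALLOC][5-8 FREE][9-31 ALLOC][32-46 FREE]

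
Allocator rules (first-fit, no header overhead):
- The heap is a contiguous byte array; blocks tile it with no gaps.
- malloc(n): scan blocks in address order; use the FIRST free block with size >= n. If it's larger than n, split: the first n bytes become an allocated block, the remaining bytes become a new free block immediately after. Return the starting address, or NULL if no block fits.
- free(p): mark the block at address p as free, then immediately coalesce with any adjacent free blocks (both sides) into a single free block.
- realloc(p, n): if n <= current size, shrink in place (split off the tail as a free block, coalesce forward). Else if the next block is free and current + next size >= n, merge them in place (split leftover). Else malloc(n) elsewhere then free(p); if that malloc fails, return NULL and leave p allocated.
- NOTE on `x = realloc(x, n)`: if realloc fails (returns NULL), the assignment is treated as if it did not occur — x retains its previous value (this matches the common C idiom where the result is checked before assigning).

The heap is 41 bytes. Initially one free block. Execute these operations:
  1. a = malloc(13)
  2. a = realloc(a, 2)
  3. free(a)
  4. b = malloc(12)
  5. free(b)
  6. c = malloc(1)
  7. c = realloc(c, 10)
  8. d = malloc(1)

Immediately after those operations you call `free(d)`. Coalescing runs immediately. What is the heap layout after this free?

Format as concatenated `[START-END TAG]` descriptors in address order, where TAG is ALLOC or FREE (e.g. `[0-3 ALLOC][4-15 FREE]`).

Op 1: a = malloc(13) -> a = 0; heap: [0-12 ALLOC][13-40 FREE]
Op 2: a = realloc(a, 2) -> a = 0; heap: [0-1 ALLOC][2-40 FREE]
Op 3: free(a) -> (freed a); heap: [0-40 FREE]
Op 4: b = malloc(12) -> b = 0; heap: [0-11 ALLOC][12-40 FREE]
Op 5: free(b) -> (freed b); heap: [0-40 FREE]
Op 6: c = malloc(1) -> c = 0; heap: [0-0 ALLOC][1-40 FREE]
Op 7: c = realloc(c, 10) -> c = 0; heap: [0-9 ALLOC][10-40 FREE]
Op 8: d = malloc(1) -> d = 10; heap: [0-9 ALLOC][10-10 ALLOC][11-40 FREE]
free(d): d = 10 -> block [10-10 ALLOC]; mark free, coalesce with adjacent free neighbors -> [0-9 ALLOC][10-40 FREE]

Answer: [0-9 ALLOC][10-40 FREE]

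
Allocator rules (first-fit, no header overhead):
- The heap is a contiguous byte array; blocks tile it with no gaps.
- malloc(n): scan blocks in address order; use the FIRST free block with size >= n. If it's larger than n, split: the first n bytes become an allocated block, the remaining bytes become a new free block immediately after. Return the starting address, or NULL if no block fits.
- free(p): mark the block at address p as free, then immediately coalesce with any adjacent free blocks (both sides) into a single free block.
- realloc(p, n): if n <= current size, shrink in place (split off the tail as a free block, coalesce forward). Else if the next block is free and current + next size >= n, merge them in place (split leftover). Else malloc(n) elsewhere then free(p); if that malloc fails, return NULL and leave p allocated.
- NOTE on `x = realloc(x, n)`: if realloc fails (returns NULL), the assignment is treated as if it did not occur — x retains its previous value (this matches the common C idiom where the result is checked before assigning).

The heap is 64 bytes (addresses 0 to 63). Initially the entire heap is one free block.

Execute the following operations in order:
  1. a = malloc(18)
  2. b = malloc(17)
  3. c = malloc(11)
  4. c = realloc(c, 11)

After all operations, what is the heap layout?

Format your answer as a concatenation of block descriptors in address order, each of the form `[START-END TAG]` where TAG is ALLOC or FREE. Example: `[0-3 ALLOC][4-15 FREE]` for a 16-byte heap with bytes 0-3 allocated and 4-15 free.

Op 1: a = malloc(18) -> a = 0; heap: [0-17 ALLOC][18-63 FREE]
Op 2: b = malloc(17) -> b = 18; heap: [0-17 ALLOC][18-34 ALLOC][35-63 FREE]
Op 3: c = malloc(11) -> c = 35; heap: [0-17 ALLOC][18-34 ALLOC][35-45 ALLOC][46-63 FREE]
Op 4: c = realloc(c, 11) -> c = 35; heap: [0-17 ALLOC][18-34 ALLOC][35-45 ALLOC][46-63 FREE]

Answer: [0-17 ALLOC][18-34 ALLOC][35-45 ALLOC][46-63 FREE]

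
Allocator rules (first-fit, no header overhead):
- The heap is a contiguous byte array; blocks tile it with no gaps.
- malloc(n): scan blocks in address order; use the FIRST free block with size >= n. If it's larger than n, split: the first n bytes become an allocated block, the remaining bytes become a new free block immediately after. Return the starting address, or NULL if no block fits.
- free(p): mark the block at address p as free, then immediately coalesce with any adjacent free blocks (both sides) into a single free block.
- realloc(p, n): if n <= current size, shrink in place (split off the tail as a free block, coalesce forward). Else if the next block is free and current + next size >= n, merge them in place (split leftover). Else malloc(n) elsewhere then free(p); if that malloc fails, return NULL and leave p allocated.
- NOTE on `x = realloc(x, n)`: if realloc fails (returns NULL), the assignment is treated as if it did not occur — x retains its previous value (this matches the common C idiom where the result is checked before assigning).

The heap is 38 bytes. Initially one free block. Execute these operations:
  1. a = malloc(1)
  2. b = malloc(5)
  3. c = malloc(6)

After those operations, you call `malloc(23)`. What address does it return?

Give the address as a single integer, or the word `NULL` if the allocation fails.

Answer: 12

Derivation:
Op 1: a = malloc(1) -> a = 0; heap: [0-0 ALLOC][1-37 FREE]
Op 2: b = malloc(5) -> b = 1; heap: [0-0 ALLOC][1-5 ALLOC][6-37 FREE]
Op 3: c = malloc(6) -> c = 6; heap: [0-0 ALLOC][1-5 ALLOC][6-11 ALLOC][12-37 FREE]
malloc(23): first-fit scan over [0-0 ALLOC][1-5 ALLOC][6-11 ALLOC][12-37 FREE] -> 12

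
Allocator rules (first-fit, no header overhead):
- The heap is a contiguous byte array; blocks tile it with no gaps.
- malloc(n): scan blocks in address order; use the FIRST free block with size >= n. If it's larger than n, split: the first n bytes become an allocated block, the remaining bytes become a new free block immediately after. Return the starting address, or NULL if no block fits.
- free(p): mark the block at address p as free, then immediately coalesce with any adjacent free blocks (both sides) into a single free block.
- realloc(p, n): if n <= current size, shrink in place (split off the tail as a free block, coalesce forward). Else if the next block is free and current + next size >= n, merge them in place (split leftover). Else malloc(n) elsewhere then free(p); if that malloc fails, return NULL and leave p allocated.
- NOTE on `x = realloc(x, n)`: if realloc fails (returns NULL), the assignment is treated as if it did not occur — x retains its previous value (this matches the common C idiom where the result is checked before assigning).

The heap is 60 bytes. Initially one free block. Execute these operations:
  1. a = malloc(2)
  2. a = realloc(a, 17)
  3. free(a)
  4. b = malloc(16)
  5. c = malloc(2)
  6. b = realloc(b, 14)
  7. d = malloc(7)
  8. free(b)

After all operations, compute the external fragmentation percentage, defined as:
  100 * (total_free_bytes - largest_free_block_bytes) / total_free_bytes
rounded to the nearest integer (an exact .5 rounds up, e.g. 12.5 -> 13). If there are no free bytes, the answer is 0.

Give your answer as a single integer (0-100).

Answer: 31

Derivation:
Op 1: a = malloc(2) -> a = 0; heap: [0-1 ALLOC][2-59 FREE]
Op 2: a = realloc(a, 17) -> a = 0; heap: [0-16 ALLOC][17-59 FREE]
Op 3: free(a) -> (freed a); heap: [0-59 FREE]
Op 4: b = malloc(16) -> b = 0; heap: [0-15 ALLOC][16-59 FREE]
Op 5: c = malloc(2) -> c = 16; heap: [0-15 ALLOC][16-17 ALLOC][18-59 FREE]
Op 6: b = realloc(b, 14) -> b = 0; heap: [0-13 ALLOC][14-15 FREE][16-17 ALLOC][18-59 FREE]
Op 7: d = malloc(7) -> d = 18; heap: [0-13 ALLOC][14-15 FREE][16-17 ALLOC][18-24 ALLOC][25-59 FREE]
Op 8: free(b) -> (freed b); heap: [0-15 FREE][16-17 ALLOC][18-24 ALLOC][25-59 FREE]
Free blocks: [16 35] total_free=51 largest=35 -> 100*(51-35)/51 = 1600/51 ≈ 31.373 -> rounds to 31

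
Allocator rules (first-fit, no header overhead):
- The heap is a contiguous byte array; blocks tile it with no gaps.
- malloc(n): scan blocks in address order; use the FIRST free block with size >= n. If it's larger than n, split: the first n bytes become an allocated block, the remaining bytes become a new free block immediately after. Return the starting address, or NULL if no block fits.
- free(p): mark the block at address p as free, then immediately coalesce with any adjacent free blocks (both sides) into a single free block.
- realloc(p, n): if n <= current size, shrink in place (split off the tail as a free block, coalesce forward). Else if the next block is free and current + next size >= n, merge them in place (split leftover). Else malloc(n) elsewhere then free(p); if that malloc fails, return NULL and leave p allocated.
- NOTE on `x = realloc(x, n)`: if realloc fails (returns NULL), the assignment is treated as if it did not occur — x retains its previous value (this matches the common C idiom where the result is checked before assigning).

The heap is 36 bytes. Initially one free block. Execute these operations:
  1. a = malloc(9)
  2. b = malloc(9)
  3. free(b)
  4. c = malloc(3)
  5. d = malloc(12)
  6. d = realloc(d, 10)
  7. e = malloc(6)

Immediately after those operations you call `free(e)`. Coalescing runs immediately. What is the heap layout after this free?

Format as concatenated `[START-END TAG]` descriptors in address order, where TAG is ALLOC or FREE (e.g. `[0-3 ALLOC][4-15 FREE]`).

Op 1: a = malloc(9) -> a = 0; heap: [0-8 ALLOC][9-35 FREE]
Op 2: b = malloc(9) -> b = 9; heap: [0-8 ALLOC][9-17 ALLOC][18-35 FREE]
Op 3: free(b) -> (freed b); heap: [0-8 ALLOC][9-35 FREE]
Op 4: c = malloc(3) -> c = 9; heap: [0-8 ALLOC][9-11 ALLOC][12-35 FREE]
Op 5: d = malloc(12) -> d = 12; heap: [0-8 ALLOC][9-11 ALLOC][12-23 ALLOC][24-35 FREE]
Op 6: d = realloc(d, 10) -> d = 12; heap: [0-8 ALLOC][9-11 ALLOC][12-21 ALLOC][22-35 FREE]
Op 7: e = malloc(6) -> e = 22; heap: [0-8 ALLOC][9-11 ALLOC][12-21 ALLOC][22-27 ALLOC][28-35 FREE]
free(e): e = 22 -> block [22-27 ALLOC]; mark free, coalesce with adjacent free neighbors -> [0-8 ALLOC][9-11 ALLOC][12-21 ALLOC][22-35 FREE]

Answer: [0-8 ALLOC][9-11 ALLOC][12-21 ALLOC][22-35 FREE]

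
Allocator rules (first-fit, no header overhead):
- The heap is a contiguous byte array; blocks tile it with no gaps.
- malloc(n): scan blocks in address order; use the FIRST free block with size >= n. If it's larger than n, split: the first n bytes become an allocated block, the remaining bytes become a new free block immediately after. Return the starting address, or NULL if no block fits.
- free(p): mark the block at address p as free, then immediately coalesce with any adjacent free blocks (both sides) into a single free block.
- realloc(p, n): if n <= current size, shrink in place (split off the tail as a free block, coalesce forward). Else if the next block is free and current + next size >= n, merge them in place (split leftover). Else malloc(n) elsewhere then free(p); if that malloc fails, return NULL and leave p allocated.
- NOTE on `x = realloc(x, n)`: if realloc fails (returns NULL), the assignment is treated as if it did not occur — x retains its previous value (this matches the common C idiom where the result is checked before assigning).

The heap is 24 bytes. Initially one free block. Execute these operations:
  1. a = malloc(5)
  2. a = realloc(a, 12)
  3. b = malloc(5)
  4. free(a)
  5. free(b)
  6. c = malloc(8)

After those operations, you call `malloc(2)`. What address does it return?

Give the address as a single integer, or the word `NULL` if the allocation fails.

Op 1: a = malloc(5) -> a = 0; heap: [0-4 ALLOC][5-23 FREE]
Op 2: a = realloc(a, 12) -> a = 0; heap: [0-11 ALLOC][12-23 FREE]
Op 3: b = malloc(5) -> b = 12; heap: [0-11 ALLOC][12-16 ALLOC][17-23 FREE]
Op 4: free(a) -> (freed a); heap: [0-11 FREE][12-16 ALLOC][17-23 FREE]
Op 5: free(b) -> (freed b); heap: [0-23 FREE]
Op 6: c = malloc(8) -> c = 0; heap: [0-7 ALLOC][8-23 FREE]
malloc(2): first-fit scan over [0-7 ALLOC][8-23 FREE] -> 8

Answer: 8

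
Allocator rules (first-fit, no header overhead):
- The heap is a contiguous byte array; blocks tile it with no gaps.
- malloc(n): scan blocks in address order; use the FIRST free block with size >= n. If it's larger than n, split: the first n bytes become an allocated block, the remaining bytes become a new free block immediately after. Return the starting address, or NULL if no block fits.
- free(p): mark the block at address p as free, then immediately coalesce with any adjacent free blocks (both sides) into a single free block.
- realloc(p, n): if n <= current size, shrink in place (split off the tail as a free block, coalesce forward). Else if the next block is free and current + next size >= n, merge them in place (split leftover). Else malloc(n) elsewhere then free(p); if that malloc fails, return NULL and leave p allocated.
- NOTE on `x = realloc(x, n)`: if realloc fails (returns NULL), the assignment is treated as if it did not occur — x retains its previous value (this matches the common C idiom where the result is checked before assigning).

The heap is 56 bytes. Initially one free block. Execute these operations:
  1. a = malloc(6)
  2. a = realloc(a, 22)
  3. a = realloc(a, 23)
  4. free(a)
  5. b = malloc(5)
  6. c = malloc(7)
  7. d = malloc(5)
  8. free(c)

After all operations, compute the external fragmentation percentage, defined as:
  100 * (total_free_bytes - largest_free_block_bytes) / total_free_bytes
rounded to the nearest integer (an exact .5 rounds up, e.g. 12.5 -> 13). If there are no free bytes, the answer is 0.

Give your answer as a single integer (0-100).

Answer: 15

Derivation:
Op 1: a = malloc(6) -> a = 0; heap: [0-5 ALLOC][6-55 FREE]
Op 2: a = realloc(a, 22) -> a = 0; heap: [0-21 ALLOC][22-55 FREE]
Op 3: a = realloc(a, 23) -> a = 0; heap: [0-22 ALLOC][23-55 FREE]
Op 4: free(a) -> (freed a); heap: [0-55 FREE]
Op 5: b = malloc(5) -> b = 0; heap: [0-4 ALLOC][5-55 FREE]
Op 6: c = malloc(7) -> c = 5; heap: [0-4 ALLOC][5-11 ALLOC][12-55 FREE]
Op 7: d = malloc(5) -> d = 12; heap: [0-4 ALLOC][5-11 ALLOC][12-16 ALLOC][17-55 FREE]
Op 8: free(c) -> (freed c); heap: [0-4 ALLOC][5-11 FREE][12-16 ALLOC][17-55 FREE]
Free blocks: [7 39] total_free=46 largest=39 -> 100*(46-39)/46 = 700/46 ≈ 15.217 -> rounds to 15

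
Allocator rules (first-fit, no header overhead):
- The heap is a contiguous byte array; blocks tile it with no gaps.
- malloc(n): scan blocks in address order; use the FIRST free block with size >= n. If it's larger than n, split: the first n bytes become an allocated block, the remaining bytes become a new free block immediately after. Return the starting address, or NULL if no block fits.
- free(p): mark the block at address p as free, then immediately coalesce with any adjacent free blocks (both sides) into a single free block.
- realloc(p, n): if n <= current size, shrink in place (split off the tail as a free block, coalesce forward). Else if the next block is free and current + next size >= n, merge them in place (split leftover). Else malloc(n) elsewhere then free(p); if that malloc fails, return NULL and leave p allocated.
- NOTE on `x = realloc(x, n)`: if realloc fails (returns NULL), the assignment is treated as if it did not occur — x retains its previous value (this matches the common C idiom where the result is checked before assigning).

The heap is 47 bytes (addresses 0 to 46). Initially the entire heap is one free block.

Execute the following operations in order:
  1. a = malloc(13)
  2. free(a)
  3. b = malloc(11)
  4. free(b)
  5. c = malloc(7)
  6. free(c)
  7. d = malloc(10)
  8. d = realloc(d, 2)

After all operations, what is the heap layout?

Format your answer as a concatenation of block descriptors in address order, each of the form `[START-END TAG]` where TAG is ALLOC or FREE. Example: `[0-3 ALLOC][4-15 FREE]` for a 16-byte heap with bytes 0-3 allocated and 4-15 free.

Answer: [0-1 ALLOC][2-46 FREE]

Derivation:
Op 1: a = malloc(13) -> a = 0; heap: [0-12 ALLOC][13-46 FREE]
Op 2: free(a) -> (freed a); heap: [0-46 FREE]
Op 3: b = malloc(11) -> b = 0; heap: [0-10 ALLOC][11-46 FREE]
Op 4: free(b) -> (freed b); heap: [0-46 FREE]
Op 5: c = malloc(7) -> c = 0; heap: [0-6 ALLOC][7-46 FREE]
Op 6: free(c) -> (freed c); heap: [0-46 FREE]
Op 7: d = malloc(10) -> d = 0; heap: [0-9 ALLOC][10-46 FREE]
Op 8: d = realloc(d, 2) -> d = 0; heap: [0-1 ALLOC][2-46 FREE]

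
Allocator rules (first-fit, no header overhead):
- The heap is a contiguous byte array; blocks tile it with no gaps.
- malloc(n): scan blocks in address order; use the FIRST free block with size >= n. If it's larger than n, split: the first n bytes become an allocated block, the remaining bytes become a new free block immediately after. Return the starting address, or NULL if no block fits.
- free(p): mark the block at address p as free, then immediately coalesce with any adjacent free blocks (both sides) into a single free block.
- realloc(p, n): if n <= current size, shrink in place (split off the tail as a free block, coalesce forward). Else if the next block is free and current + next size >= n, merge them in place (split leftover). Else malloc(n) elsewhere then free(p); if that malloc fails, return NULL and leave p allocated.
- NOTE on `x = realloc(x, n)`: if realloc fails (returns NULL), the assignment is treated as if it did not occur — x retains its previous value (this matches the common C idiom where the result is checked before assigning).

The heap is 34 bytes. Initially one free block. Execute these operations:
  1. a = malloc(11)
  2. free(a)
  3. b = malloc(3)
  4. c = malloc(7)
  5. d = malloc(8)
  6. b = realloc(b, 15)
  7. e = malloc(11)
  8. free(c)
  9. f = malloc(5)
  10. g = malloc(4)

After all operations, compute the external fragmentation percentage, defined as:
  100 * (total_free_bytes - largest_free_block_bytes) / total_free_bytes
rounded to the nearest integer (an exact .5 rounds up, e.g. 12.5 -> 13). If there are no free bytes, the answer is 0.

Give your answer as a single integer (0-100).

Answer: 50

Derivation:
Op 1: a = malloc(11) -> a = 0; heap: [0-10 ALLOC][11-33 FREE]
Op 2: free(a) -> (freed a); heap: [0-33 FREE]
Op 3: b = malloc(3) -> b = 0; heap: [0-2 ALLOC][3-33 FREE]
Op 4: c = malloc(7) -> c = 3; heap: [0-2 ALLOC][3-9 ALLOC][10-33 FREE]
Op 5: d = malloc(8) -> d = 10; heap: [0-2 ALLOC][3-9 ALLOC][10-17 ALLOC][18-33 FREE]
Op 6: b = realloc(b, 15) -> b = 18; heap: [0-2 FREE][3-9 ALLOC][10-17 ALLOC][18-32 ALLOC][33-33 FREE]
Op 7: e = malloc(11) -> e = NULL; heap: [0-2 FREE][3-9 ALLOC][10-17 ALLOC][18-32 ALLOC][33-33 FREE]
Op 8: free(c) -> (freed c); heap: [0-9 FREE][10-17 ALLOC][18-32 ALLOC][33-33 FREE]
Op 9: f = malloc(5) -> f = 0; heap: [0-4 ALLOC][5-9 FREE][10-17 ALLOC][18-32 ALLOC][33-33 FREE]
Op 10: g = malloc(4) -> g = 5; heap: [0-4 ALLOC][5-8 ALLOC][9-9 FREE][10-17 ALLOC][18-32 ALLOC][33-33 FREE]
Free blocks: [1 1] total_free=2 largest=1 -> 100*(2-1)/2 = 100/2 = 50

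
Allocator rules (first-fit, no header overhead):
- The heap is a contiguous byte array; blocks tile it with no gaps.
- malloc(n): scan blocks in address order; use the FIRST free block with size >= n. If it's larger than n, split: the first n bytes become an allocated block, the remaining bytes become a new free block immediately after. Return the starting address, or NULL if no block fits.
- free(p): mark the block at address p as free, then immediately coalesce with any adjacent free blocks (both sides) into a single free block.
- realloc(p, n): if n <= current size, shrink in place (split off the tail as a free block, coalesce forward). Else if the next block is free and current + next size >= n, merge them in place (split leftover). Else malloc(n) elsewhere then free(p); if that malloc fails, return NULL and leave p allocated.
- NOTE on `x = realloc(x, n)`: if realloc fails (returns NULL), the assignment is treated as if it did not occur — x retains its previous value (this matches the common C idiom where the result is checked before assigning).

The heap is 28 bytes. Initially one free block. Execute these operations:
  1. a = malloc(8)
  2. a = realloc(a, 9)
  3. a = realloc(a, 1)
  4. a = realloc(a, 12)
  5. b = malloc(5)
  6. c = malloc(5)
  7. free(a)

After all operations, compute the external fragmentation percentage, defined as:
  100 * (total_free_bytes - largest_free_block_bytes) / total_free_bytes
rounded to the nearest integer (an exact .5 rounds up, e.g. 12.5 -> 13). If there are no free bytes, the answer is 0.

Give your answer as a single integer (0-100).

Answer: 33

Derivation:
Op 1: a = malloc(8) -> a = 0; heap: [0-7 ALLOC][8-27 FREE]
Op 2: a = realloc(a, 9) -> a = 0; heap: [0-8 ALLOC][9-27 FREE]
Op 3: a = realloc(a, 1) -> a = 0; heap: [0-0 ALLOC][1-27 FREE]
Op 4: a = realloc(a, 12) -> a = 0; heap: [0-11 ALLOC][12-27 FREE]
Op 5: b = malloc(5) -> b = 12; heap: [0-11 ALLOC][12-16 ALLOC][17-27 FREE]
Op 6: c = malloc(5) -> c = 17; heap: [0-11 ALLOC][12-16 ALLOC][17-21 ALLOC][22-27 FREE]
Op 7: free(a) -> (freed a); heap: [0-11 FREE][12-16 ALLOC][17-21 ALLOC][22-27 FREE]
Free blocks: [12 6] total_free=18 largest=12 -> 100*(18-12)/18 = 600/18 ≈ 33.333 -> rounds to 33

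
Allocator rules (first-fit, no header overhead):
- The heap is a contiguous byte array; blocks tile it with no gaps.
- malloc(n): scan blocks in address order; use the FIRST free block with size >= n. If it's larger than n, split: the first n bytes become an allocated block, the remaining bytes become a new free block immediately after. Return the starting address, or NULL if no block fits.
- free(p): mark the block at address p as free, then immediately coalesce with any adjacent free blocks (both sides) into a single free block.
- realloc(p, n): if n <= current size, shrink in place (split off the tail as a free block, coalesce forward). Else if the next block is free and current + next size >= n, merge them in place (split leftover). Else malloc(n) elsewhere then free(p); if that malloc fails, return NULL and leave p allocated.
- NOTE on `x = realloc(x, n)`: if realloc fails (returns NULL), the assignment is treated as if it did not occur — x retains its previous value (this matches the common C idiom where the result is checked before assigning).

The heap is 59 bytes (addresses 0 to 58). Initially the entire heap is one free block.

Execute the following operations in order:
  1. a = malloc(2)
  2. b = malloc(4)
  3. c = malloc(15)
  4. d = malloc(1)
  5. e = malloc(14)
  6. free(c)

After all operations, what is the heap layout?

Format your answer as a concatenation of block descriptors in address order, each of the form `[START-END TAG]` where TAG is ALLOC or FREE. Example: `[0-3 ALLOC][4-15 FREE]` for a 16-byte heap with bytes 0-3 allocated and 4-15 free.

Answer: [0-1 ALLOC][2-5 ALLOC][6-20 FREE][21-21 ALLOC][22-35 ALLOC][36-58 FREE]

Derivation:
Op 1: a = malloc(2) -> a = 0; heap: [0-1 ALLOC][2-58 FREE]
Op 2: b = malloc(4) -> b = 2; heap: [0-1 ALLOC][2-5 ALLOC][6-58 FREE]
Op 3: c = malloc(15) -> c = 6; heap: [0-1 ALLOC][2-5 ALLOC][6-20 ALLOC][21-58 FREE]
Op 4: d = malloc(1) -> d = 21; heap: [0-1 ALLOC][2-5 ALLOC][6-20 ALLOC][21-21 ALLOC][22-58 FREE]
Op 5: e = malloc(14) -> e = 22; heap: [0-1 ALLOC][2-5 ALLOC][6-20 ALLOC][21-21 ALLOC][22-35 ALLOC][36-58 FREE]
Op 6: free(c) -> (freed c); heap: [0-1 ALLOC][2-5 ALLOC][6-20 FREE][21-21 ALLOC][22-35 ALLOC][36-58 FREE]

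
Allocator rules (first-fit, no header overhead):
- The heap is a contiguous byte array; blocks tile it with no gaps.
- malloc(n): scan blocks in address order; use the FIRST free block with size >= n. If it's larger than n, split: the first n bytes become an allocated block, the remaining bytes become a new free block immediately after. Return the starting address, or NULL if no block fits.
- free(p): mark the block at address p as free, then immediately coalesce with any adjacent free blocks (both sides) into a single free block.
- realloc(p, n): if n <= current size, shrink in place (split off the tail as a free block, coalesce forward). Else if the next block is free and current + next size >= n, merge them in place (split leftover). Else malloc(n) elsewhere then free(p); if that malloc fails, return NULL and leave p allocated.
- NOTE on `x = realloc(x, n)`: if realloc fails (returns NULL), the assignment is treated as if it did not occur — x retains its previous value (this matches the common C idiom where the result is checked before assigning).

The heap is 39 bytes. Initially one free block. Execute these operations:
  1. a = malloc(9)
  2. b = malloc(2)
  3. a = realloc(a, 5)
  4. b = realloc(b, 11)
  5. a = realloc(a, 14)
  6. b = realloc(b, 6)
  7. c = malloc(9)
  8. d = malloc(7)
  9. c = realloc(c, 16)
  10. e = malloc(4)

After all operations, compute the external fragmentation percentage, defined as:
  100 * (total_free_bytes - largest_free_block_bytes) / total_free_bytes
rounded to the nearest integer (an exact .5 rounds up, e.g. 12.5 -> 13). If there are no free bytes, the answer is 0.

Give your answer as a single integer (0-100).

Answer: 17

Derivation:
Op 1: a = malloc(9) -> a = 0; heap: [0-8 ALLOC][9-38 FREE]
Op 2: b = malloc(2) -> b = 9; heap: [0-8 ALLOC][9-10 ALLOC][11-38 FREE]
Op 3: a = realloc(a, 5) -> a = 0; heap: [0-4 ALLOC][5-8 FREE][9-10 ALLOC][11-38 FREE]
Op 4: b = realloc(b, 11) -> b = 9; heap: [0-4 ALLOC][5-8 FREE][9-19 ALLOC][20-38 FREE]
Op 5: a = realloc(a, 14) -> a = 20; heap: [0-8 FREE][9-19 ALLOC][20-33 ALLOC][34-38 FREE]
Op 6: b = realloc(b, 6) -> b = 9; heap: [0-8 FREE][9-14 ALLOC][15-19 FREE][20-33 ALLOC][34-38 FREE]
Op 7: c = malloc(9) -> c = 0; heap: [0-8 ALLOC][9-14 ALLOC][15-19 FREE][20-33 ALLOC][34-38 FREE]
Op 8: d = malloc(7) -> d = NULL; heap: [0-8 ALLOC][9-14 ALLOC][15-19 FREE][20-33 ALLOC][34-38 FREE]
Op 9: c = realloc(c, 16) -> NULL (c unchanged); heap: [0-8 ALLOC][9-14 ALLOC][15-19 FREE][20-33 ALLOC][34-38 FREE]
Op 10: e = malloc(4) -> e = 15; heap: [0-8 ALLOC][9-14 ALLOC][15-18 ALLOC][19-19 FREE][20-33 ALLOC][34-38 FREE]
Free blocks: [1 5] total_free=6 largest=5 -> 100*(6-5)/6 = 100/6 ≈ 16.667 -> rounds to 17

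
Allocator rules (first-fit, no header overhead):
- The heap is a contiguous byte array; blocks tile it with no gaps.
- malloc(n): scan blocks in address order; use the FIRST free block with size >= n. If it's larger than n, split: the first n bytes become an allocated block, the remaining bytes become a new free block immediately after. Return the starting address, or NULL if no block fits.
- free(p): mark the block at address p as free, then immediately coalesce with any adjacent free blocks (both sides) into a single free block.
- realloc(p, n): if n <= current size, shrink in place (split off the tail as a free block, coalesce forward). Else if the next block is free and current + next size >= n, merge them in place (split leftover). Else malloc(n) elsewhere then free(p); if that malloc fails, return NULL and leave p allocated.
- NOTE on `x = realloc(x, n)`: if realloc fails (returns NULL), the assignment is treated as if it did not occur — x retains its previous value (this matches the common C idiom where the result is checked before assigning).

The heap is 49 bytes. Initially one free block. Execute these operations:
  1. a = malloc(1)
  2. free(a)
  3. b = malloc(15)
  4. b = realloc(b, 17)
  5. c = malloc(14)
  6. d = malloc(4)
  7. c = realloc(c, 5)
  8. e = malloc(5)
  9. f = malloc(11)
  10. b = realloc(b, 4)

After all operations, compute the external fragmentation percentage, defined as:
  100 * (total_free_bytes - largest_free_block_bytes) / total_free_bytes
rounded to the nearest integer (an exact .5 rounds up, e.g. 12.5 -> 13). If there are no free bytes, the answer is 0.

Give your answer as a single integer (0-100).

Op 1: a = malloc(1) -> a = 0; heap: [0-0 ALLOC][1-48 FREE]
Op 2: free(a) -> (freed a); heap: [0-48 FREE]
Op 3: b = malloc(15) -> b = 0; heap: [0-14 ALLOC][15-48 FREE]
Op 4: b = realloc(b, 17) -> b = 0; heap: [0-16 ALLOC][17-48 FREE]
Op 5: c = malloc(14) -> c = 17; heap: [0-16 ALLOC][17-30 ALLOC][31-48 FREE]
Op 6: d = malloc(4) -> d = 31; heap: [0-16 ALLOC][17-30 ALLOC][31-34 ALLOC][35-48 FREE]
Op 7: c = realloc(c, 5) -> c = 17; heap: [0-16 ALLOC][17-21 ALLOC][22-30 FREE][31-34 ALLOC][35-48 FREE]
Op 8: e = malloc(5) -> e = 22; heap: [0-16 ALLOC][17-21 ALLOC][22-26 ALLOC][27-30 FREE][31-34 ALLOC][35-48 FREE]
Op 9: f = malloc(11) -> f = 35; heap: [0-16 ALLOC][17-21 ALLOC][22-26 ALLOC][27-30 FREE][31-34 ALLOC][35-45 ALLOC][46-48 FREE]
Op 10: b = realloc(b, 4) -> b = 0; heap: [0-3 ALLOC][4-16 FREE][17-21 ALLOC][22-26 ALLOC][27-30 FREE][31-34 ALLOC][35-45 ALLOC][46-48 FREE]
Free blocks: [13 4 3] total_free=20 largest=13 -> 100*(20-13)/20 = 700/20 = 35

Answer: 35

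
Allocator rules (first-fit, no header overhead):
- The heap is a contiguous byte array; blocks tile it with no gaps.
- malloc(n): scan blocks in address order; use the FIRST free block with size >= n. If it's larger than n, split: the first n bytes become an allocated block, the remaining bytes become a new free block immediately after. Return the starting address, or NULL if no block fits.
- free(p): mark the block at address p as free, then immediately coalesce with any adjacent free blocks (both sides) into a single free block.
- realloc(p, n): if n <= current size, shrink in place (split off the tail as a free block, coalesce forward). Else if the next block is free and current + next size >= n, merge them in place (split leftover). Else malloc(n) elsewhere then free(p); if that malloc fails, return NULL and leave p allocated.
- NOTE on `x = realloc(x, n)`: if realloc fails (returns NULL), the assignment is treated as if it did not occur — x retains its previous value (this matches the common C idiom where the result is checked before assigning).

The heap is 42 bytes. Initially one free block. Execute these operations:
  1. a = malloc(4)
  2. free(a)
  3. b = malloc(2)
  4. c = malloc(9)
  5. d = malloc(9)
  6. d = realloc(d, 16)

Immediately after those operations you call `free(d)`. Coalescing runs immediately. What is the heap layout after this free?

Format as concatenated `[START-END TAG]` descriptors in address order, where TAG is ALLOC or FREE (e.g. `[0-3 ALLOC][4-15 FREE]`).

Answer: [0-1 ALLOC][2-10 ALLOC][11-41 FREE]

Derivation:
Op 1: a = malloc(4) -> a = 0; heap: [0-3 ALLOC][4-41 FREE]
Op 2: free(a) -> (freed a); heap: [0-41 FREE]
Op 3: b = malloc(2) -> b = 0; heap: [0-1 ALLOC][2-41 FREE]
Op 4: c = malloc(9) -> c = 2; heap: [0-1 ALLOC][2-10 ALLOC][11-41 FREE]
Op 5: d = malloc(9) -> d = 11; heap: [0-1 ALLOC][2-10 ALLOC][11-19 ALLOC][20-41 FREE]
Op 6: d = realloc(d, 16) -> d = 11; heap: [0-1 ALLOC][2-10 ALLOC][11-26 ALLOC][27-41 FREE]
free(d): d = 11 -> block [11-26 ALLOC]; mark free, coalesce with adjacent free neighbors -> [0-1 ALLOC][2-10 ALLOC][11-41 FREE]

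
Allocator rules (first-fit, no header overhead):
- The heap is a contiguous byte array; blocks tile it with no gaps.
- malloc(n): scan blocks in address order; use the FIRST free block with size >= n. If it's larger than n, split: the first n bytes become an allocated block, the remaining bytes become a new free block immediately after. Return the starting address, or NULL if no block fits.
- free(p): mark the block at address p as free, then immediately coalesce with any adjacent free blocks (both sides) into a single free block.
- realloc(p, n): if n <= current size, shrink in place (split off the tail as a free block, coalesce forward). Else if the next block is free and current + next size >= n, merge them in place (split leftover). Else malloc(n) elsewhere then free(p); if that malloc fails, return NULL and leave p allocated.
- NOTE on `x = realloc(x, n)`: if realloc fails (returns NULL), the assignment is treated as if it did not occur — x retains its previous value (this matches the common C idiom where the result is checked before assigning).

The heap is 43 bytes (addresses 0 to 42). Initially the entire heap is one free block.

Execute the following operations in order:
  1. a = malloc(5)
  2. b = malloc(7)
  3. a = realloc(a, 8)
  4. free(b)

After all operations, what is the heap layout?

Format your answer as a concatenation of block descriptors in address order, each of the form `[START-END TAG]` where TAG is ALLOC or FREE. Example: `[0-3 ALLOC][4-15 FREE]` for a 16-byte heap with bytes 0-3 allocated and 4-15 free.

Answer: [0-11 FREE][12-19 ALLOC][20-42 FREE]

Derivation:
Op 1: a = malloc(5) -> a = 0; heap: [0-4 ALLOC][5-42 FREE]
Op 2: b = malloc(7) -> b = 5; heap: [0-4 ALLOC][5-11 ALLOC][12-42 FREE]
Op 3: a = realloc(a, 8) -> a = 12; heap: [0-4 FREE][5-11 ALLOC][12-19 ALLOC][20-42 FREE]
Op 4: free(b) -> (freed b); heap: [0-11 FREE][12-19 ALLOC][20-42 FREE]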